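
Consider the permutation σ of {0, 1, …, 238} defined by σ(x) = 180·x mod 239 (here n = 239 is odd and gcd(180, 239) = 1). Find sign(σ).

Orbit of 49 under x↦180x: [49, 216, 162, 2, 121, 31, 83]… (length divides ord_239(180)).
Decompose π into cycles: lengths [119, 119, 1] (3 cycles, including the fixed point 0).
sign(π) = (−1)^{n − #cycles} = (−1)^{239−3} = (−1)^236 = +1.
Zolotarev: (180|239) = +1, matching the cycle-count sign.

+1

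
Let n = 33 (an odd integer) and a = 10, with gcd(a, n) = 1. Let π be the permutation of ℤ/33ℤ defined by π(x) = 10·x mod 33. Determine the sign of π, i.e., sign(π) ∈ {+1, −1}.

-1

Start at x=1: 1 → 10 → 1 (one orbit).
π_10 has 18 disjoint cycles with lengths [2, 2, 2, 2, 2, 2, 2, 2, 2, 2, 2, 2, 2, 2, 2, 1, 1, 1] on {0,…,32}.
With 18 cycles on 33 points, sign = (−1)^{33−18} = -1.
Zolotarev: (10|33) = -1, matching the cycle-count sign.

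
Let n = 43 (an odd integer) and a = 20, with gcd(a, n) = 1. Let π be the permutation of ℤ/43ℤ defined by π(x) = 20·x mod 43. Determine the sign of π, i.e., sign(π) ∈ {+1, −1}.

Trace 29: π^k(29) = [29, 21, 33, 15, 42, 23, 30] for k=0..6.
Cycle lengths of π_20 on ℤ/43ℤ: [42, 1]; 2 cycles in total.
43 − 2 = 41 transpositions; sign(π) = (−1)^41 = -1.

-1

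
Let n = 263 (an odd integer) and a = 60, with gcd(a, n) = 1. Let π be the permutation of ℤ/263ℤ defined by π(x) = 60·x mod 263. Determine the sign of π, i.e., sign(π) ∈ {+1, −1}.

-1

Trace 14: π^k(14) = [14, 51, 167, 26, 245, 235, 161] for k=0..6.
π_60 has 2 disjoint cycles with lengths [262, 1] on {0,…,262}.
With 2 cycles on 263 points, sign = (−1)^{263−2} = -1.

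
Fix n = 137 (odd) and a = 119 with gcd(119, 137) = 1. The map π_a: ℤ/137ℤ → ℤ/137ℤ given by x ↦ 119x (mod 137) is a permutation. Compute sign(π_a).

+1

Trace 74: π^k(74) = [74, 38, 1, 119, 50, 59, 34] for k=0..6.
Cycle lengths of π_119 on ℤ/137ℤ: [17, 17, 17, 17, 17, 17, 17, 17, 1]; 9 cycles in total.
Σ(ℓ_i−1) = 137−9 = 128; sign = (−1)^128 = +1.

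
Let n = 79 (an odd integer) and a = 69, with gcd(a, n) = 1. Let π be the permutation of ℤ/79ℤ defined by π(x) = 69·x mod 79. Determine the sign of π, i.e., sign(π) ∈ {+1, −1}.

Trace 12: π^k(12) = [12, 38, 15, 8, 78, 10, 58] for k=0..6.
Cycle lengths of π_69 on ℤ/79ℤ: [26, 26, 26, 1]; 4 cycles in total.
Σ(ℓ_i−1) = 79−4 = 75; sign = (−1)^75 = -1.

-1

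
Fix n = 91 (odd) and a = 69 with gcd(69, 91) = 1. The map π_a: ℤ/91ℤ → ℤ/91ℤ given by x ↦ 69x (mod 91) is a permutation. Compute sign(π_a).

-1

Start at x=90: 90 → 22 → 62 → 1 → 69 → 29 → 90 (one orbit).
π_69 has 18 disjoint cycles with lengths [6, 6, 6, 6, 6, 6, 6, 6, 6, 6, 6, 6, 6, 6, 2, 2, 2, 1] on {0,…,90}.
18 cycles on 91: each ℓ→(−1)^(ℓ−1), product (−1)^73 = -1.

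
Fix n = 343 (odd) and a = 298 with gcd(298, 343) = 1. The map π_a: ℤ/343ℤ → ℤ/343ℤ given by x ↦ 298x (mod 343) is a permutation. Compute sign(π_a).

Start at x=102: 102 → 212 → 64 → 207 → 289 → 29 → 67 → … (one orbit).
π_298 has 7 disjoint cycles with lengths [147, 147, 21, 21, 3, 3, 1] on {0,…,342}.
Σ(ℓ_i−1) = 343−7 = 336; sign = (−1)^336 = +1.
Via Zolotarev, sign(π_{298}) = (298|343) = +1.

+1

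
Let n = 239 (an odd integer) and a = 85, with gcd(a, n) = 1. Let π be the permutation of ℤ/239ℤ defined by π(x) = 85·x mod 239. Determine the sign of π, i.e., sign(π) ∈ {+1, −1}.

Start at x=125: 125 → 109 → 183 → 20 → 27 → 144 → 51 → … (one orbit).
Cycle type of π: 119×2 + 1; total 3 cycles.
239 − 3 = 236 transpositions; sign(π) = (−1)^236 = +1.
Check: (85/239) = +1 by Zolotarev.

+1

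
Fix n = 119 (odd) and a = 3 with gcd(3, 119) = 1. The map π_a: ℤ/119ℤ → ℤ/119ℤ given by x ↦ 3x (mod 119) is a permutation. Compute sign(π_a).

Orbit of 9 under x↦3x: [9, 27, 81, 5, 15, 45, 16]… (length divides ord_119(3)).
The orbit structure of x ↦ 3x mod 119: 5 orbits of sizes [48, 48, 16, 6, 1].
5 cycles on 119: each ℓ→(−1)^(ℓ−1), product (−1)^114 = +1.
Check: (3/119) = +1 by Zolotarev.

+1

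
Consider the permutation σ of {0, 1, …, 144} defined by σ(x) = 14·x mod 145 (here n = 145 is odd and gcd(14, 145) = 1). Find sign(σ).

-1

Trace 36: π^k(36) = [36, 69, 96, 39, 111, 104, 6] for k=0..6.
Cycle type of π: 28×5 + 2×2 + 1; total 8 cycles.
Σ(ℓ_i−1) = 145−8 = 137; sign = (−1)^137 = -1.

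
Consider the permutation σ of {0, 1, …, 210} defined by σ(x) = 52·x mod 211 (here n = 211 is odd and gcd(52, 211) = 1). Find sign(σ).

Start at x=103: 103 → 81 → 203 → 6 → 101 → 188 → 70 → … (one orbit).
Decompose π into cycles: lengths [105, 105, 1] (3 cycles, including the fixed point 0).
n − c = 211 − 3 = 208; sign = (−1)^208 = +1.
Zolotarev: (52|211) = +1, matching the cycle-count sign.

+1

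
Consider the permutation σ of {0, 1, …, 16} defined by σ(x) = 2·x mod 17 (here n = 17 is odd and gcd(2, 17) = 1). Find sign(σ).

+1

Trace 8: π^k(8) = [8, 16, 15, 13, 9, 1, 2] for k=0..6.
π_2 has 3 disjoint cycles with lengths [8, 8, 1] on {0,…,16}.
sign(π) = (−1)^{n − #cycles} = (−1)^{17−3} = (−1)^14 = +1.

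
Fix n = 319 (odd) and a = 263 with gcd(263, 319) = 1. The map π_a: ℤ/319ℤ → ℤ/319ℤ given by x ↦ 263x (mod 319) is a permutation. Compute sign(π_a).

Orbit of 34 under x↦263x: [34, 10, 78, 98, 254, 131, 1]… (length divides ord_319(263)).
Cycle lengths of π_263 on ℤ/319ℤ: [28, 28, 28, 28, 28, 28, 28, 28, 28, 28, 28, 2, 2, 2, 2, 2, 1]; 17 cycles in total.
17 cycles on 319: each ℓ→(−1)^(ℓ−1), product (−1)^302 = +1.

+1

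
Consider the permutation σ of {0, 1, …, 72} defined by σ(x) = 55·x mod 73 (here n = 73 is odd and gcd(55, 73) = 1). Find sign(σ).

+1

Start at x=55: 55 → 32 → 8 → 2 → 37 → 64 → 16 → … (one orbit).
π_55 has 9 disjoint cycles with lengths [9, 9, 9, 9, 9, 9, 9, 9, 1] on {0,…,72}.
9 cycles on 73: each ℓ→(−1)^(ℓ−1), product (−1)^64 = +1.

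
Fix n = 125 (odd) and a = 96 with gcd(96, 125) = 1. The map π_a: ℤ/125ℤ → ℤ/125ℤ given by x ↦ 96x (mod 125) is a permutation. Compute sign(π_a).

Trace 6: π^k(6) = [6, 76, 46, 41, 61, 106, 51] for k=0..6.
13 cycles of lengths [25, 25, 25, 25, 5, 5, 5, 5, 1, 1, 1, 1, 1].
13 cycles on 125: each ℓ→(−1)^(ℓ−1), product (−1)^112 = +1.

+1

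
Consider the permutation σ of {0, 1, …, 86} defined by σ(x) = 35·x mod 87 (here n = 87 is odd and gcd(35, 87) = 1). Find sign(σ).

Start at x=16: 16 → 38 → 25 → 5 → 1 → 35 → 7 → … (one orbit).
The orbit structure of x ↦ 35x mod 87: 8 orbits of sizes [14, 14, 14, 14, 14, 14, 2, 1].
n − c = 87 − 8 = 79; sign = (−1)^79 = -1.

-1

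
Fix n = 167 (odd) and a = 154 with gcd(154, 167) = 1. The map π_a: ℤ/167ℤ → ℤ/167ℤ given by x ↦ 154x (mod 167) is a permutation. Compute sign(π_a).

Trace 154: π^k(154) = [154, 2, 141, 4, 115, 8, 63] for k=0..6.
The orbit structure of x ↦ 154x mod 167: 3 orbits of sizes [83, 83, 1].
3 cycles on 167: each ℓ→(−1)^(ℓ−1), product (−1)^164 = +1.
The Jacobi symbol (154|167) = +1 (Zolotarev) agrees.

+1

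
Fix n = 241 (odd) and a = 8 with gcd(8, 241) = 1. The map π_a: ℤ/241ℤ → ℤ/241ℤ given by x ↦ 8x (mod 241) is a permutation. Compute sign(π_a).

Trace 240: π^k(240) = [240, 233, 177, 211, 1, 8, 64] for k=0..6.
Cycle lengths of π_8 on ℤ/241ℤ: [8, 8, 8, 8, 8, 8, 8, 8, 8, 8, 8, 8, 8, 8, 8, 8, 8, 8, 8, 8, 8, 8, 8, 8, 8, 8, 8, 8, 8, 8, 1]; 31 cycles in total.
241 − 31 = 210 transpositions; sign(π) = (−1)^210 = +1.
The Jacobi symbol (8|241) = +1 (Zolotarev) agrees.

+1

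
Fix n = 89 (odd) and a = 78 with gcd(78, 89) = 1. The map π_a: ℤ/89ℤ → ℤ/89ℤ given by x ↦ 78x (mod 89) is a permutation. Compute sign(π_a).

+1

Trace 45: π^k(45) = [45, 39, 16, 2, 67, 64, 8] for k=0..6.
Cycle type of π: 11×8 + 1; total 9 cycles.
With 9 cycles on 89 points, sign = (−1)^{89−9} = +1.
Check: (78/89) = +1 by Zolotarev.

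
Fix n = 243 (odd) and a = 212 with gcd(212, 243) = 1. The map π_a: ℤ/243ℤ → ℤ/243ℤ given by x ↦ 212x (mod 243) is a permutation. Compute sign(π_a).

-1

Trace 241: π^k(241) = [241, 62, 22, 47, 1, 212, 232] for k=0..6.
π_212 has 6 disjoint cycles with lengths [162, 54, 18, 6, 2, 1] on {0,…,242}.
6 cycles on 243: each ℓ→(−1)^(ℓ−1), product (−1)^237 = -1.
Via Zolotarev, sign(π_{212}) = (212|243) = -1.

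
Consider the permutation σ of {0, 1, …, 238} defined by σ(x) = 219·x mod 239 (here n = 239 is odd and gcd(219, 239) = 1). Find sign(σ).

Start at x=185: 185 → 124 → 149 → 127 → 89 → 132 → 228 → … (one orbit).
2 cycles of lengths [238, 1].
2 cycles on 239: each ℓ→(−1)^(ℓ−1), product (−1)^237 = -1.

-1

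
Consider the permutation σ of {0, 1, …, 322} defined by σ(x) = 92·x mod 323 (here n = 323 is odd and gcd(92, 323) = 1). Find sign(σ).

Orbit of 292 under x↦92x: [292, 55, 215, 77, 301, 237, 163]… (length divides ord_323(92)).
Decompose π into cycles: lengths [144, 144, 16, 9, 9, 1] (6 cycles, including the fixed point 0).
n − c = 323 − 6 = 317; sign = (−1)^317 = -1.
Check: (92/323) = -1 by Zolotarev.

-1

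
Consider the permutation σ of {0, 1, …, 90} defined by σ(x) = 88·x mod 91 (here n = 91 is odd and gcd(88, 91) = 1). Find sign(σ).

+1

Orbit of 30 under x↦88x: [30, 1, 88, 9, 64, 81]… (length divides ord_91(88)).
17 cycles of lengths [6, 6, 6, 6, 6, 6, 6, 6, 6, 6, 6, 6, 6, 6, 3, 3, 1].
With 17 cycles on 91 points, sign = (−1)^{91−17} = +1.
Via Zolotarev, sign(π_{88}) = (88|91) = +1.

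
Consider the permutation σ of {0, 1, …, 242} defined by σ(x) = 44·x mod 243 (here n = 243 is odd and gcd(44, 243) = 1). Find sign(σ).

Orbit of 208 under x↦44x: [208, 161, 37, 170, 190, 98, 181]… (length divides ord_243(44)).
π_44 has 14 disjoint cycles with lengths [54, 54, 54, 18, 18, 18, 6, 6, 6, 2, 2, 2, 2, 1] on {0,…,242}.
14 cycles on 243: each ℓ→(−1)^(ℓ−1), product (−1)^229 = -1.
Check: (44/243) = -1 by Zolotarev.

-1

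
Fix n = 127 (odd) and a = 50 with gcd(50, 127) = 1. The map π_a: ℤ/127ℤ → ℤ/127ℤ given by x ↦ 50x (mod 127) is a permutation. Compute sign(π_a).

+1

Start at x=122: 122 → 4 → 73 → 94 → 1 → 50 → 87 → … (one orbit).
Decompose π into cycles: lengths [21, 21, 21, 21, 21, 21, 1] (7 cycles, including the fixed point 0).
127 − 7 = 120 transpositions; sign(π) = (−1)^120 = +1.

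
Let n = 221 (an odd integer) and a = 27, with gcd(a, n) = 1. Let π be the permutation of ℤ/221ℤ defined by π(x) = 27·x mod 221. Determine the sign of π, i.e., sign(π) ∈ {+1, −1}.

-1

Trace 209: π^k(209) = [209, 118, 92, 53, 105, 183, 79] for k=0..6.
π_27 has 26 disjoint cycles with lengths [16, 16, 16, 16, 16, 16, 16, 16, 16, 16, 16, 16, 16, 1, 1, 1, 1, 1, 1, 1, 1, 1, 1, 1, 1, 1] on {0,…,220}.
Σ(ℓ_i−1) = 221−26 = 195; sign = (−1)^195 = -1.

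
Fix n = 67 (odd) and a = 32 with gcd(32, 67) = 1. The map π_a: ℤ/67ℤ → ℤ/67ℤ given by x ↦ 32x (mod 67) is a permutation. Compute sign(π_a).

Start at x=52: 52 → 56 → 50 → 59 → 12 → 49 → 27 → … (one orbit).
Cycle lengths of π_32 on ℤ/67ℤ: [66, 1]; 2 cycles in total.
n − c = 67 − 2 = 65; sign = (−1)^65 = -1.

-1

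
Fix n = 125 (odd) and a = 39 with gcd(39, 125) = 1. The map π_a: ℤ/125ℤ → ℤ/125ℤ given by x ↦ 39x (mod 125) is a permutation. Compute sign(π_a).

+1

Trace 41: π^k(41) = [41, 99, 111, 79, 81, 34, 76] for k=0..6.
Cycle type of π: 50×2 + 10×2 + 2×2 + 1; total 7 cycles.
sign(π) = (−1)^{n − #cycles} = (−1)^{125−7} = (−1)^118 = +1.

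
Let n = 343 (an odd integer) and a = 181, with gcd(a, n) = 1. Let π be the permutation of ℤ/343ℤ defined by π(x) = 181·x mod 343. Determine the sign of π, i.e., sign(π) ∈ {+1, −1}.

-1

Trace 197: π^k(197) = [197, 328, 29, 104, 302, 125, 330] for k=0..6.
Cycle lengths of π_181 on ℤ/343ℤ: [98, 98, 98, 14, 14, 14, 2, 2, 2, 1]; 10 cycles in total.
343 − 10 = 333 transpositions; sign(π) = (−1)^333 = -1.
(181|343)_J = -1 (Zolotarev's lemma cross-check).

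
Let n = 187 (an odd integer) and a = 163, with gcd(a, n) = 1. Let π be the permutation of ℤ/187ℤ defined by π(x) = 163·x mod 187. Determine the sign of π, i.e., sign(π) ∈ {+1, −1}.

-1

Trace 9: π^k(9) = [9, 158, 135, 126, 155, 20, 81] for k=0..6.
6 cycles of lengths [80, 80, 16, 5, 5, 1].
With 6 cycles on 187 points, sign = (−1)^{187−6} = -1.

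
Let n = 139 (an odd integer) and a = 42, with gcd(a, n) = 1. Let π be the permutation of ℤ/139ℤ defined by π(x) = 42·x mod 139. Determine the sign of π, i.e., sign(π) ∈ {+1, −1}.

+1

Trace 96: π^k(96) = [96, 1, 42] for k=0..2.
47 cycles of lengths [3, 3, 3, 3, 3, 3, 3, 3, 3, 3, 3, 3, 3, 3, 3, 3, 3, 3, 3, 3, 3, 3, 3, 3, 3, 3, 3, 3, 3, 3, 3, 3, 3, 3, 3, 3, 3, 3, 3, 3, 3, 3, 3, 3, 3, 3, 1].
sign(π) = (−1)^{n − #cycles} = (−1)^{139−47} = (−1)^92 = +1.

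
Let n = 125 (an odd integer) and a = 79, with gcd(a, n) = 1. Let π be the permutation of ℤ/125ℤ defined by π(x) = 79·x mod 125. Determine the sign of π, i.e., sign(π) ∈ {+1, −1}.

Start at x=69: 69 → 76 → 4 → 66 → 89 → 31 → 74 → … (one orbit).
7 cycles of lengths [50, 50, 10, 10, 2, 2, 1].
125 − 7 = 118 transpositions; sign(π) = (−1)^118 = +1.

+1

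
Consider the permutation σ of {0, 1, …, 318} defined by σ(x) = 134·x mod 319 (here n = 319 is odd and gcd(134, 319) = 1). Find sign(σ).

+1

Start at x=105: 105 → 34 → 90 → 257 → 305 → 38 → 307 → … (one orbit).
Cycle type of π: 140×2 + 28 + 10 + 1; total 5 cycles.
5 cycles on 319: each ℓ→(−1)^(ℓ−1), product (−1)^314 = +1.
Via Zolotarev, sign(π_{134}) = (134|319) = +1.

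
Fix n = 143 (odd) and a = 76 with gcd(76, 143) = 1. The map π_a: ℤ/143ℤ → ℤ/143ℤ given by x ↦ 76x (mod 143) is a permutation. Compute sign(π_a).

+1

Orbit of 98 under x↦76x: [98, 12, 54, 100, 21, 23, 32]… (length divides ord_143(76)).
Decompose π into cycles: lengths [12, 12, 12, 12, 12, 12, 12, 12, 12, 12, 12, 2, 2, 2, 2, 2, 1] (17 cycles, including the fixed point 0).
n − c = 143 − 17 = 126; sign = (−1)^126 = +1.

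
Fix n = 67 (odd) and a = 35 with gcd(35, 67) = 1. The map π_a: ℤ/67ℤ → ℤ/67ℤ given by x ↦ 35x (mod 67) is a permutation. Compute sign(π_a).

Orbit of 56 under x↦35x: [56, 17, 59, 55, 49, 40, 60]… (length divides ord_67(35)).
Cycle lengths of π_35 on ℤ/67ℤ: [33, 33, 1]; 3 cycles in total.
n − c = 67 − 3 = 64; sign = (−1)^64 = +1.
(35|67)_J = +1 (Zolotarev's lemma cross-check).

+1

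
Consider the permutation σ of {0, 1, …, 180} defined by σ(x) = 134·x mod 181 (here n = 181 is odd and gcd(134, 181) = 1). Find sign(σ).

Trace 47: π^k(47) = [47, 144, 110, 79, 88, 27, 179] for k=0..6.
Cycle type of π: 180 + 1; total 2 cycles.
sign(π) = (−1)^{n − #cycles} = (−1)^{181−2} = (−1)^179 = -1.
Via Zolotarev, sign(π_{134}) = (134|181) = -1.

-1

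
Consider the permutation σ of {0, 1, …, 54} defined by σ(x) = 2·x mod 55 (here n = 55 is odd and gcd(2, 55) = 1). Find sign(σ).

Orbit of 16 under x↦2x: [16, 32, 9, 18, 36, 17, 34]… (length divides ord_55(2)).
5 cycles of lengths [20, 20, 10, 4, 1].
sign(π) = (−1)^{n − #cycles} = (−1)^{55−5} = (−1)^50 = +1.
Zolotarev: (2|55) = +1, matching the cycle-count sign.

+1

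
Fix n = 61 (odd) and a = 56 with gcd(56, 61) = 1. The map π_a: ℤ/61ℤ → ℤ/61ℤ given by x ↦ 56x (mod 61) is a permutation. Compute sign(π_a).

Orbit of 42 under x↦56x: [42, 34, 13, 57, 20, 22, 12]… (length divides ord_61(56)).
π_56 has 5 disjoint cycles with lengths [15, 15, 15, 15, 1] on {0,…,60}.
sign(π) = (−1)^{n − #cycles} = (−1)^{61−5} = (−1)^56 = +1.
The Jacobi symbol (56|61) = +1 (Zolotarev) agrees.

+1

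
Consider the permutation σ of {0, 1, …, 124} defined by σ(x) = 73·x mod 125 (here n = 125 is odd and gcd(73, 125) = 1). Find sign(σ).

Trace 6: π^k(6) = [6, 63, 99, 102, 71, 58, 109] for k=0..6.
The orbit structure of x ↦ 73x mod 125: 4 orbits of sizes [100, 20, 4, 1].
With 4 cycles on 125 points, sign = (−1)^{125−4} = -1.

-1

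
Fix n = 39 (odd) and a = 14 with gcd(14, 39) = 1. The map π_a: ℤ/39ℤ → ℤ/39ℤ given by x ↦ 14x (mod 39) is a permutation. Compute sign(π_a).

Orbit of 14 under x↦14x: [14, 1]… (length divides ord_39(14)).
π_14 has 26 disjoint cycles with lengths [2, 2, 2, 2, 2, 2, 2, 2, 2, 2, 2, 2, 2, 1, 1, 1, 1, 1, 1, 1, 1, 1, 1, 1, 1, 1] on {0,…,38}.
With 26 cycles on 39 points, sign = (−1)^{39−26} = -1.

-1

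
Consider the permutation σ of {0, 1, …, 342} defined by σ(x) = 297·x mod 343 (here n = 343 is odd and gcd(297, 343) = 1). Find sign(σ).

Orbit of 248 under x↦297x: [248, 254, 321, 326, 96, 43, 80]… (length divides ord_343(297)).
The orbit structure of x ↦ 297x mod 343: 4 orbits of sizes [294, 42, 6, 1].
With 4 cycles on 343 points, sign = (−1)^{343−4} = -1.
Zolotarev: (297|343) = -1, matching the cycle-count sign.

-1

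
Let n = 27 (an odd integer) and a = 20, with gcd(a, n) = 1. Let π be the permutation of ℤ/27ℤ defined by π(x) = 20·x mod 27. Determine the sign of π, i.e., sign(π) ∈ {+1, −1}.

Orbit of 20 under x↦20x: [20, 22, 8, 25, 14, 10, 11]… (length divides ord_27(20)).
Cycle lengths of π_20 on ℤ/27ℤ: [18, 6, 2, 1]; 4 cycles in total.
27 − 4 = 23 transpositions; sign(π) = (−1)^23 = -1.

-1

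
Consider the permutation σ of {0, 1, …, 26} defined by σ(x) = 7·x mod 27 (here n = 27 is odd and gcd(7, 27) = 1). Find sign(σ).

Start at x=7: 7 → 22 → 19 → 25 → 13 → 10 → 16 → … (one orbit).
Cycle lengths of π_7 on ℤ/27ℤ: [9, 9, 3, 3, 1, 1, 1]; 7 cycles in total.
27 − 7 = 20 transpositions; sign(π) = (−1)^20 = +1.
The Jacobi symbol (7|27) = +1 (Zolotarev) agrees.

+1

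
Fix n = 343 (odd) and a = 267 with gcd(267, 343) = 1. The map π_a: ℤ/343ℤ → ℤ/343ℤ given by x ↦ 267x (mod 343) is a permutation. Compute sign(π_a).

Trace 92: π^k(92) = [92, 211, 85, 57, 127, 295, 218] for k=0..6.
π_267 has 19 disjoint cycles with lengths [49, 49, 49, 49, 49, 49, 7, 7, 7, 7, 7, 7, 1, 1, 1, 1, 1, 1, 1] on {0,…,342}.
sign(π) = (−1)^{n − #cycles} = (−1)^{343−19} = (−1)^324 = +1.
Check: (267/343) = +1 by Zolotarev.

+1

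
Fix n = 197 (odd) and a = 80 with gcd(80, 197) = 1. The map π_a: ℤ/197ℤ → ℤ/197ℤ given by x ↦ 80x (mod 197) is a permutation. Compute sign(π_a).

-1

Orbit of 192 under x↦80x: [192, 191, 111, 15, 18, 61, 152]… (length divides ord_197(80)).
Cycle lengths of π_80 on ℤ/197ℤ: [196, 1]; 2 cycles in total.
197 − 2 = 195 transpositions; sign(π) = (−1)^195 = -1.
The Jacobi symbol (80|197) = -1 (Zolotarev) agrees.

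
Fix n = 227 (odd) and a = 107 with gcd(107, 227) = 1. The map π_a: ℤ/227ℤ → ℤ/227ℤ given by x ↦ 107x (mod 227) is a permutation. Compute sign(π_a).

Orbit of 128 under x↦107x: [128, 76, 187, 33, 126, 89, 216]… (length divides ord_227(107)).
2 cycles of lengths [226, 1].
n − c = 227 − 2 = 225; sign = (−1)^225 = -1.
The Jacobi symbol (107|227) = -1 (Zolotarev) agrees.

-1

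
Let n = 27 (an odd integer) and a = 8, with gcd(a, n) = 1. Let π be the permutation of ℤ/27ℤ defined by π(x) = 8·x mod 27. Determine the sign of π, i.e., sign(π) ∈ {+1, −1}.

Orbit of 10 under x↦8x: [10, 26, 19, 17, 1, 8]… (length divides ord_27(8)).
Cycle type of π: 6×3 + 2×4 + 1; total 8 cycles.
n − c = 27 − 8 = 19; sign = (−1)^19 = -1.

-1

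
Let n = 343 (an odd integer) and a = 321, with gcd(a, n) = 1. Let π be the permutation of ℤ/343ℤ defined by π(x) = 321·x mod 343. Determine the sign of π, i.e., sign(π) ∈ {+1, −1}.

-1

Trace 48: π^k(48) = [48, 316, 251, 309, 62, 8, 167] for k=0..6.
Cycle type of π: 98×3 + 14×3 + 2×3 + 1; total 10 cycles.
Σ(ℓ_i−1) = 343−10 = 333; sign = (−1)^333 = -1.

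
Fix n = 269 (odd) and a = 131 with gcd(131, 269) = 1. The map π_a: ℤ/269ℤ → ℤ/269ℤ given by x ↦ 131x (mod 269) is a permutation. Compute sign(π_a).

Orbit of 57 under x↦131x: [57, 204, 93, 78, 265, 14, 220]… (length divides ord_269(131)).
Decompose π into cycles: lengths [67, 67, 67, 67, 1] (5 cycles, including the fixed point 0).
Σ(ℓ_i−1) = 269−5 = 264; sign = (−1)^264 = +1.
The Jacobi symbol (131|269) = +1 (Zolotarev) agrees.

+1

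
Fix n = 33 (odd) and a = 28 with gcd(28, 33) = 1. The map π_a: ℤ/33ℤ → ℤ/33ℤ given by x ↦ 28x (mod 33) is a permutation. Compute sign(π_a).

Trace 4: π^k(4) = [4, 13, 1, 28, 25, 7, 31] for k=0..6.
6 cycles of lengths [10, 10, 10, 1, 1, 1].
sign(π) = (−1)^{n − #cycles} = (−1)^{33−6} = (−1)^27 = -1.

-1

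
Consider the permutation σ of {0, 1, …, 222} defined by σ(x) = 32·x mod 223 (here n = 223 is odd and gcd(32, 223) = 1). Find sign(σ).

+1

Orbit of 66 under x↦32x: [66, 105, 15, 34, 196, 28, 4]… (length divides ord_223(32)).
The orbit structure of x ↦ 32x mod 223: 7 orbits of sizes [37, 37, 37, 37, 37, 37, 1].
With 7 cycles on 223 points, sign = (−1)^{223−7} = +1.
Check: (32/223) = +1 by Zolotarev.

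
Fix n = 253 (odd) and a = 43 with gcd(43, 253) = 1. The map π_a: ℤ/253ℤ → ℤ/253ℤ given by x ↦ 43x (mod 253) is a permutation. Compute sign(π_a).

+1

Trace 100: π^k(100) = [100, 252, 210, 175, 188, 241, 243] for k=0..6.
Decompose π into cycles: lengths [22, 22, 22, 22, 22, 22, 22, 22, 22, 22, 22, 2, 2, 2, 2, 2, 1] (17 cycles, including the fixed point 0).
Σ(ℓ_i−1) = 253−17 = 236; sign = (−1)^236 = +1.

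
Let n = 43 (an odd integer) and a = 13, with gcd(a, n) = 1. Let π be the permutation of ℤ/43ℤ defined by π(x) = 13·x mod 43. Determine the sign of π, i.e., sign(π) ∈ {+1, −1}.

Trace 25: π^k(25) = [25, 24, 11, 14, 10, 1, 13] for k=0..6.
Cycle lengths of π_13 on ℤ/43ℤ: [21, 21, 1]; 3 cycles in total.
With 3 cycles on 43 points, sign = (−1)^{43−3} = +1.

+1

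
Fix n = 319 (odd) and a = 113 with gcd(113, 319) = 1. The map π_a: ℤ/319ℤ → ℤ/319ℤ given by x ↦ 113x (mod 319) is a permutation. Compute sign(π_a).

-1

Start at x=202: 202 → 177 → 223 → 317 → 93 → 301 → 199 → … (one orbit).
Cycle type of π: 140×2 + 28 + 5×2 + 1; total 6 cycles.
sign(π) = (−1)^{n − #cycles} = (−1)^{319−6} = (−1)^313 = -1.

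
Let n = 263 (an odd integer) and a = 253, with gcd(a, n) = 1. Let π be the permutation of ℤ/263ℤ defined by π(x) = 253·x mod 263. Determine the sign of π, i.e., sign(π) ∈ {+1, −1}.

Start at x=225: 225 → 117 → 145 → 128 → 35 → 176 → 81 → … (one orbit).
3 cycles of lengths [131, 131, 1].
n − c = 263 − 3 = 260; sign = (−1)^260 = +1.

+1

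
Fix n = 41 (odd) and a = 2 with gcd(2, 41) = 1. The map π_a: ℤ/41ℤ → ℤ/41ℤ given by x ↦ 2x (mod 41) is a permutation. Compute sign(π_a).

Start at x=2: 2 → 4 → 8 → 16 → 32 → 23 → 5 → … (one orbit).
Cycle type of π: 20×2 + 1; total 3 cycles.
3 cycles on 41: each ℓ→(−1)^(ℓ−1), product (−1)^38 = +1.

+1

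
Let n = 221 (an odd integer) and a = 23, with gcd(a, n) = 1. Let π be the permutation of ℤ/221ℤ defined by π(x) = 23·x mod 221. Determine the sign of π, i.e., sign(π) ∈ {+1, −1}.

-1

Trace 12: π^k(12) = [12, 55, 160, 144, 218, 152, 181] for k=0..6.
8 cycles of lengths [48, 48, 48, 48, 16, 6, 6, 1].
Σ(ℓ_i−1) = 221−8 = 213; sign = (−1)^213 = -1.
(23|221)_J = -1 (Zolotarev's lemma cross-check).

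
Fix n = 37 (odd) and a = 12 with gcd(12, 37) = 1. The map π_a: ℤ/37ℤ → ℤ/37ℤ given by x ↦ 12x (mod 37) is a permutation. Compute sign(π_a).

Trace 12: π^k(12) = [12, 33, 26, 16, 7, 10, 9] for k=0..6.
π_12 has 5 disjoint cycles with lengths [9, 9, 9, 9, 1] on {0,…,36}.
n − c = 37 − 5 = 32; sign = (−1)^32 = +1.
Check: (12/37) = +1 by Zolotarev.

+1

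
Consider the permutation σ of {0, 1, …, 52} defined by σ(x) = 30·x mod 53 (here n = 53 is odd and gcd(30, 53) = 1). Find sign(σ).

-1

Start at x=52: 52 → 23 → 1 → 30 → 52 (one orbit).
The orbit structure of x ↦ 30x mod 53: 14 orbits of sizes [4, 4, 4, 4, 4, 4, 4, 4, 4, 4, 4, 4, 4, 1].
14 cycles on 53: each ℓ→(−1)^(ℓ−1), product (−1)^39 = -1.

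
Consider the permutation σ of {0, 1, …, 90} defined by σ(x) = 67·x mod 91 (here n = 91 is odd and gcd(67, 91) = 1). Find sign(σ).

Orbit of 81 under x↦67x: [81, 58, 64, 11, 9, 57, 88]… (length divides ord_91(67)).
The orbit structure of x ↦ 67x mod 91: 10 orbits of sizes [12, 12, 12, 12, 12, 12, 12, 3, 3, 1].
n − c = 91 − 10 = 81; sign = (−1)^81 = -1.
(67|91)_J = -1 (Zolotarev's lemma cross-check).

-1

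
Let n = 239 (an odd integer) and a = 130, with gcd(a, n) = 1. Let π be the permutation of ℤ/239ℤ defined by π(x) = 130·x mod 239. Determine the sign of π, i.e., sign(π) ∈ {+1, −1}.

-1

Trace 39: π^k(39) = [39, 51, 177, 66, 215, 226, 222] for k=0..6.
The orbit structure of x ↦ 130x mod 239: 2 orbits of sizes [238, 1].
2 cycles on 239: each ℓ→(−1)^(ℓ−1), product (−1)^237 = -1.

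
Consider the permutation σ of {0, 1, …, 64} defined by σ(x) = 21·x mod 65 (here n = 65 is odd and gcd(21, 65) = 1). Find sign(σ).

-1

Start at x=31: 31 → 1 → 21 → 51 → 31 (one orbit).
20 cycles of lengths [4, 4, 4, 4, 4, 4, 4, 4, 4, 4, 4, 4, 4, 4, 4, 1, 1, 1, 1, 1].
20 cycles on 65: each ℓ→(−1)^(ℓ−1), product (−1)^45 = -1.
The Jacobi symbol (21|65) = -1 (Zolotarev) agrees.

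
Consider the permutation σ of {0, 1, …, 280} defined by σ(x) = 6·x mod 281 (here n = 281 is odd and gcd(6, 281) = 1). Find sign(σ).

-1

Orbit of 10 under x↦6x: [10, 60, 79, 193, 34, 204, 100]… (length divides ord_281(6)).
6 cycles of lengths [56, 56, 56, 56, 56, 1].
6 cycles on 281: each ℓ→(−1)^(ℓ−1), product (−1)^275 = -1.
Check: (6/281) = -1 by Zolotarev.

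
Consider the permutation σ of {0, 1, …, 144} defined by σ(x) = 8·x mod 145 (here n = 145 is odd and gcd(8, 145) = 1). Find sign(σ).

Orbit of 109 under x↦8x: [109, 2, 16, 128, 9, 72, 141]… (length divides ord_145(8)).
The orbit structure of x ↦ 8x mod 145: 7 orbits of sizes [28, 28, 28, 28, 28, 4, 1].
Σ(ℓ_i−1) = 145−7 = 138; sign = (−1)^138 = +1.
(8|145)_J = +1 (Zolotarev's lemma cross-check).

+1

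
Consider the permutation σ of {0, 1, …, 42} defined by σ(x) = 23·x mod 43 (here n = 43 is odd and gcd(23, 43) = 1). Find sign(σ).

Orbit of 41 under x↦23x: [41, 40, 17, 4, 6, 9, 35]… (length divides ord_43(23)).
Cycle type of π: 21×2 + 1; total 3 cycles.
sign(π) = (−1)^{n − #cycles} = (−1)^{43−3} = (−1)^40 = +1.
(23|43)_J = +1 (Zolotarev's lemma cross-check).

+1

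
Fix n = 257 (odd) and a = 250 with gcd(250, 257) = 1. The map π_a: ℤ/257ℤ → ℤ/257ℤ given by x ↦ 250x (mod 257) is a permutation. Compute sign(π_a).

-1

Trace 242: π^k(242) = [242, 105, 36, 5, 222, 245, 84] for k=0..6.
π_250 has 2 disjoint cycles with lengths [256, 1] on {0,…,256}.
Σ(ℓ_i−1) = 257−2 = 255; sign = (−1)^255 = -1.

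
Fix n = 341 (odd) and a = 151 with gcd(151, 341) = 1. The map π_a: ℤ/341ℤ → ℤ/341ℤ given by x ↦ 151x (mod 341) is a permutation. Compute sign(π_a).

+1

Trace 295: π^k(295) = [295, 215, 70, 340, 190, 46, 126] for k=0..6.
Cycle lengths of π_151 on ℤ/341ℤ: [10, 10, 10, 10, 10, 10, 10, 10, 10, 10, 10, 10, 10, 10, 10, 10, 10, 10, 10, 10, 10, 10, 10, 10, 10, 10, 10, 10, 10, 10, 10, 10, 10, 10, 1]; 35 cycles in total.
35 cycles on 341: each ℓ→(−1)^(ℓ−1), product (−1)^306 = +1.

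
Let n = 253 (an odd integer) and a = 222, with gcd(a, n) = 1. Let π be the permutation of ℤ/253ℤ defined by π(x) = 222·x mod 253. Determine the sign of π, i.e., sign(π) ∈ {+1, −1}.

Start at x=26: 26 → 206 → 192 → 120 → 75 → 205 → 223 → … (one orbit).
5 cycles of lengths [110, 110, 22, 10, 1].
n − c = 253 − 5 = 248; sign = (−1)^248 = +1.
Zolotarev: (222|253) = +1, matching the cycle-count sign.

+1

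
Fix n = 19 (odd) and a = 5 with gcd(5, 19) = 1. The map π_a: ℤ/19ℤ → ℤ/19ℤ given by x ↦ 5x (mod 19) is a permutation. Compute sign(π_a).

+1

Start at x=4: 4 → 1 → 5 → 6 → 11 → 17 → 9 → … (one orbit).
Decompose π into cycles: lengths [9, 9, 1] (3 cycles, including the fixed point 0).
With 3 cycles on 19 points, sign = (−1)^{19−3} = +1.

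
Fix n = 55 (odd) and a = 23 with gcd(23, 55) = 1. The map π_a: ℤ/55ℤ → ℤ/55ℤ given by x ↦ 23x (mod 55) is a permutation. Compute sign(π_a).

Trace 34: π^k(34) = [34, 12, 1, 23] for k=0..3.
Cycle type of π: 4×11 + 1×11; total 22 cycles.
n − c = 55 − 22 = 33; sign = (−1)^33 = -1.

-1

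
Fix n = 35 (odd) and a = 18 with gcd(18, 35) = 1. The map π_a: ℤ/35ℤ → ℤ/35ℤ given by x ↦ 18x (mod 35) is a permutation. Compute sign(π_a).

-1

Trace 23: π^k(23) = [23, 29, 32, 16, 8, 4, 2] for k=0..6.
Decompose π into cycles: lengths [12, 12, 4, 3, 3, 1] (6 cycles, including the fixed point 0).
Σ(ℓ_i−1) = 35−6 = 29; sign = (−1)^29 = -1.
Zolotarev: (18|35) = -1, matching the cycle-count sign.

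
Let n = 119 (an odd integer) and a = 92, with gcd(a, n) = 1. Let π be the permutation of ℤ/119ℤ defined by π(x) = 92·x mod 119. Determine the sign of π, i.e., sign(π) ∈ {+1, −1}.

-1

Orbit of 106 under x↦92x: [106, 113, 43, 29, 50, 78, 36]… (length divides ord_119(92)).
14 cycles of lengths [16, 16, 16, 16, 16, 16, 16, 1, 1, 1, 1, 1, 1, 1].
n − c = 119 − 14 = 105; sign = (−1)^105 = -1.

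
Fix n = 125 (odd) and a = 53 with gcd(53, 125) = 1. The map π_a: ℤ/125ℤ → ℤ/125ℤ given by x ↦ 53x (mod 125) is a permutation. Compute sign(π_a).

-1

Orbit of 86 under x↦53x: [86, 58, 74, 47, 116, 23, 94]… (length divides ord_125(53)).
π_53 has 4 disjoint cycles with lengths [100, 20, 4, 1] on {0,…,124}.
n − c = 125 − 4 = 121; sign = (−1)^121 = -1.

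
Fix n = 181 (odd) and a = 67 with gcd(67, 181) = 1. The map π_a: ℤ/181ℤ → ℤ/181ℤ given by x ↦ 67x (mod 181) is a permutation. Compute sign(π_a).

Orbit of 29 under x↦67x: [29, 133, 42, 99, 117, 56, 132]… (length divides ord_181(67)).
Decompose π into cycles: lengths [30, 30, 30, 30, 30, 30, 1] (7 cycles, including the fixed point 0).
181 − 7 = 174 transpositions; sign(π) = (−1)^174 = +1.
The Jacobi symbol (67|181) = +1 (Zolotarev) agrees.

+1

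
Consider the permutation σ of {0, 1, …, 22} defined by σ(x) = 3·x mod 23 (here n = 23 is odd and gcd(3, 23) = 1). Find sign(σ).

Trace 3: π^k(3) = [3, 9, 4, 12, 13, 16, 2] for k=0..6.
The orbit structure of x ↦ 3x mod 23: 3 orbits of sizes [11, 11, 1].
23 − 3 = 20 transpositions; sign(π) = (−1)^20 = +1.

+1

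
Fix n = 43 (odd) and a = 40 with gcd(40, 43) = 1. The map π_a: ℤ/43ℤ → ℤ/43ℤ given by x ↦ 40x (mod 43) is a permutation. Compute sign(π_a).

+1

Start at x=25: 25 → 11 → 10 → 13 → 4 → 31 → 36 → … (one orbit).
Decompose π into cycles: lengths [21, 21, 1] (3 cycles, including the fixed point 0).
With 3 cycles on 43 points, sign = (−1)^{43−3} = +1.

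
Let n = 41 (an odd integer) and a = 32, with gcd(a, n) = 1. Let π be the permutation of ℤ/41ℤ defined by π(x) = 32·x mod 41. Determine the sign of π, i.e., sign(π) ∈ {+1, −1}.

+1

Trace 40: π^k(40) = [40, 9, 1, 32] for k=0..3.
11 cycles of lengths [4, 4, 4, 4, 4, 4, 4, 4, 4, 4, 1].
sign(π) = (−1)^{n − #cycles} = (−1)^{41−11} = (−1)^30 = +1.
Zolotarev: (32|41) = +1, matching the cycle-count sign.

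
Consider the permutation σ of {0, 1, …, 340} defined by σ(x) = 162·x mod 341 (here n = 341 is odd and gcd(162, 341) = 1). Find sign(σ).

-1

Trace 283: π^k(283) = [283, 152, 72, 70, 87, 113, 233] for k=0..6.
Cycle lengths of π_162 on ℤ/341ℤ: [30, 30, 30, 30, 30, 30, 30, 30, 30, 30, 15, 15, 10, 1]; 14 cycles in total.
n − c = 341 − 14 = 327; sign = (−1)^327 = -1.
Check: (162/341) = -1 by Zolotarev.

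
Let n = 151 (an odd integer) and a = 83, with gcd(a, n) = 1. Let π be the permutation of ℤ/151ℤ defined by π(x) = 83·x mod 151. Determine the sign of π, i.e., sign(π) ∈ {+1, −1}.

-1

Orbit of 19 under x↦83x: [19, 67, 125, 107, 123, 92, 86]… (length divides ord_151(83)).
The orbit structure of x ↦ 83x mod 151: 4 orbits of sizes [50, 50, 50, 1].
n − c = 151 − 4 = 147; sign = (−1)^147 = -1.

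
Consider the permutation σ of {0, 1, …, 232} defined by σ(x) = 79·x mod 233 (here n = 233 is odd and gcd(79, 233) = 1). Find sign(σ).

Orbit of 212 under x↦79x: [212, 205, 118, 2, 158, 133, 22]… (length divides ord_233(79)).
2 cycles of lengths [232, 1].
2 cycles on 233: each ℓ→(−1)^(ℓ−1), product (−1)^231 = -1.
Zolotarev: (79|233) = -1, matching the cycle-count sign.

-1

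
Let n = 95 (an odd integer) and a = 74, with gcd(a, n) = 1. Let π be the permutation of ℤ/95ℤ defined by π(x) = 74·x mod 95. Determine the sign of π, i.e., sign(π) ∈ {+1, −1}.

Trace 66: π^k(66) = [66, 39, 36, 4, 11, 54, 6] for k=0..6.
π_74 has 9 disjoint cycles with lengths [18, 18, 18, 18, 9, 9, 2, 2, 1] on {0,…,94}.
sign(π) = (−1)^{n − #cycles} = (−1)^{95−9} = (−1)^86 = +1.
The Jacobi symbol (74|95) = +1 (Zolotarev) agrees.

+1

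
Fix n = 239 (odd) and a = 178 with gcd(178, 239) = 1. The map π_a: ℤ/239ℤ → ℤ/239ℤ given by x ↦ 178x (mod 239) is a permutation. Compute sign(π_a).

-1

Trace 150: π^k(150) = [150, 171, 85, 73, 88, 129, 18] for k=0..6.
π_178 has 2 disjoint cycles with lengths [238, 1] on {0,…,238}.
n − c = 239 − 2 = 237; sign = (−1)^237 = -1.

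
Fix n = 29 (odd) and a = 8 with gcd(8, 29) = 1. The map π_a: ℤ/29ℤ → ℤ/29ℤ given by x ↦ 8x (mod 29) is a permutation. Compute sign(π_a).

-1

Start at x=14: 14 → 25 → 26 → 5 → 11 → 1 → 8 → … (one orbit).
The orbit structure of x ↦ 8x mod 29: 2 orbits of sizes [28, 1].
sign(π) = (−1)^{n − #cycles} = (−1)^{29−2} = (−1)^27 = -1.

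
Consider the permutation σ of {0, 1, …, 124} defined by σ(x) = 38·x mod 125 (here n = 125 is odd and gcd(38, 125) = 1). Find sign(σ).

Trace 114: π^k(114) = [114, 82, 116, 33, 4, 27, 26] for k=0..6.
Cycle type of π: 100 + 20 + 4 + 1; total 4 cycles.
Σ(ℓ_i−1) = 125−4 = 121; sign = (−1)^121 = -1.

-1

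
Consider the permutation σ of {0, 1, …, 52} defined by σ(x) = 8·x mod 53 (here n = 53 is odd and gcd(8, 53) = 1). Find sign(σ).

Start at x=20: 20 → 1 → 8 → 11 → 35 → 15 → 14 → … (one orbit).
Decompose π into cycles: lengths [52, 1] (2 cycles, including the fixed point 0).
53 − 2 = 51 transpositions; sign(π) = (−1)^51 = -1.
(8|53)_J = -1 (Zolotarev's lemma cross-check).

-1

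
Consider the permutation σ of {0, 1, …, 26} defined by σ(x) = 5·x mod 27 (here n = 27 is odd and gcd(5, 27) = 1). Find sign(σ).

-1

Start at x=25: 25 → 17 → 4 → 20 → 19 → 14 → 16 → … (one orbit).
The orbit structure of x ↦ 5x mod 27: 4 orbits of sizes [18, 6, 2, 1].
4 cycles on 27: each ℓ→(−1)^(ℓ−1), product (−1)^23 = -1.
(5|27)_J = -1 (Zolotarev's lemma cross-check).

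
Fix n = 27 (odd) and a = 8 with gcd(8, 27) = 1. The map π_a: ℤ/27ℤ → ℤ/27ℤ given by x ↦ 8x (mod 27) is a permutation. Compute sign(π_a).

-1

Trace 1: π^k(1) = [1, 8, 10, 26, 19, 17] for k=0..5.
π_8 has 8 disjoint cycles with lengths [6, 6, 6, 2, 2, 2, 2, 1] on {0,…,26}.
With 8 cycles on 27 points, sign = (−1)^{27−8} = -1.
Via Zolotarev, sign(π_{8}) = (8|27) = -1.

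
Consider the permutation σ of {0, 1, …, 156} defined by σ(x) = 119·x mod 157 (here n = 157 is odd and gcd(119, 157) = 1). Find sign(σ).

-1

Orbit of 114 under x↦119x: [114, 64, 80, 100, 125, 117, 107]… (length divides ord_157(119)).
Cycle lengths of π_119 on ℤ/157ℤ: [156, 1]; 2 cycles in total.
sign(π) = (−1)^{n − #cycles} = (−1)^{157−2} = (−1)^155 = -1.
(119|157)_J = -1 (Zolotarev's lemma cross-check).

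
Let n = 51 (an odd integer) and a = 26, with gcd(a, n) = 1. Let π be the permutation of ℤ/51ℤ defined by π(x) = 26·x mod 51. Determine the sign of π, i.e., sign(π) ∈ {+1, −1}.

-1

Start at x=4: 4 → 2 → 1 → 26 → 13 → 32 → 16 → … (one orbit).
Decompose π into cycles: lengths [8, 8, 8, 8, 8, 8, 2, 1] (8 cycles, including the fixed point 0).
sign(π) = (−1)^{n − #cycles} = (−1)^{51−8} = (−1)^43 = -1.
(26|51)_J = -1 (Zolotarev's lemma cross-check).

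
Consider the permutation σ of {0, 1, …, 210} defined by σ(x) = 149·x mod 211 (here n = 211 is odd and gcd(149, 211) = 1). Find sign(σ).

-1

Trace 194: π^k(194) = [194, 210, 62, 165, 109, 205, 161] for k=0..6.
Decompose π into cycles: lengths [210, 1] (2 cycles, including the fixed point 0).
sign(π) = (−1)^{n − #cycles} = (−1)^{211−2} = (−1)^209 = -1.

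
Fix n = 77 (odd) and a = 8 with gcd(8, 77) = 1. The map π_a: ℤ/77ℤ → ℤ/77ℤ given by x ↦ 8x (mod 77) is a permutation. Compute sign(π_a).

Start at x=15: 15 → 43 → 36 → 57 → 71 → 29 → 1 → … (one orbit).
π_8 has 14 disjoint cycles with lengths [10, 10, 10, 10, 10, 10, 10, 1, 1, 1, 1, 1, 1, 1] on {0,…,76}.
77 − 14 = 63 transpositions; sign(π) = (−1)^63 = -1.
The Jacobi symbol (8|77) = -1 (Zolotarev) agrees.

-1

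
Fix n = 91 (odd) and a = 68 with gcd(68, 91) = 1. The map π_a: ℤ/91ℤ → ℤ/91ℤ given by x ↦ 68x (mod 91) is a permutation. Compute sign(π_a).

Orbit of 68 under x↦68x: [68, 74, 27, 16, 87, 1]… (length divides ord_91(68)).
π_68 has 18 disjoint cycles with lengths [6, 6, 6, 6, 6, 6, 6, 6, 6, 6, 6, 6, 6, 3, 3, 3, 3, 1] on {0,…,90}.
18 cycles on 91: each ℓ→(−1)^(ℓ−1), product (−1)^73 = -1.

-1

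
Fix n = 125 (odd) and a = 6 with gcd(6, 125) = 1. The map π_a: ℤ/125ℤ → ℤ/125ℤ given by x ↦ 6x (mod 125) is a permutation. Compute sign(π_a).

Trace 121: π^k(121) = [121, 101, 106, 11, 66, 21, 1] for k=0..6.
π_6 has 13 disjoint cycles with lengths [25, 25, 25, 25, 5, 5, 5, 5, 1, 1, 1, 1, 1] on {0,…,124}.
13 cycles on 125: each ℓ→(−1)^(ℓ−1), product (−1)^112 = +1.
Check: (6/125) = +1 by Zolotarev.

+1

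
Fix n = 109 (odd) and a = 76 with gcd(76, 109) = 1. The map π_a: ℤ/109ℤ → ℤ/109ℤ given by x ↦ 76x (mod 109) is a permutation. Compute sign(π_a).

-1

Orbit of 76 under x↦76x: [76, 108, 33, 1]… (length divides ord_109(76)).
π_76 has 28 disjoint cycles with lengths [4, 4, 4, 4, 4, 4, 4, 4, 4, 4, 4, 4, 4, 4, 4, 4, 4, 4, 4, 4, 4, 4, 4, 4, 4, 4, 4, 1] on {0,…,108}.
sign(π) = (−1)^{n − #cycles} = (−1)^{109−28} = (−1)^81 = -1.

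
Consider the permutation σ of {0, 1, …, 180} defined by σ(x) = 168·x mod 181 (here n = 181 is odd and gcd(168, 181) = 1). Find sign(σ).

+1

Trace 117: π^k(117) = [117, 108, 44, 152, 15, 167, 1] for k=0..6.
3 cycles of lengths [90, 90, 1].
181 − 3 = 178 transpositions; sign(π) = (−1)^178 = +1.
(168|181)_J = +1 (Zolotarev's lemma cross-check).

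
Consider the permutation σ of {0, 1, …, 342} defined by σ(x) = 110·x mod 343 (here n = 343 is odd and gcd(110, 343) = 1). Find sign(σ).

Start at x=157: 157 → 120 → 166 → 81 → 335 → 149 → 269 → … (one orbit).
The orbit structure of x ↦ 110x mod 343: 4 orbits of sizes [294, 42, 6, 1].
4 cycles on 343: each ℓ→(−1)^(ℓ−1), product (−1)^339 = -1.
(110|343)_J = -1 (Zolotarev's lemma cross-check).

-1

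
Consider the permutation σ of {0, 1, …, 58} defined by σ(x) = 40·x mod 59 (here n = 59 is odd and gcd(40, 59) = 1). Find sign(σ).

Orbit of 8 under x↦40x: [8, 25, 56, 57, 38, 45, 30]… (length divides ord_59(40)).
Cycle lengths of π_40 on ℤ/59ℤ: [58, 1]; 2 cycles in total.
With 2 cycles on 59 points, sign = (−1)^{59−2} = -1.

-1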